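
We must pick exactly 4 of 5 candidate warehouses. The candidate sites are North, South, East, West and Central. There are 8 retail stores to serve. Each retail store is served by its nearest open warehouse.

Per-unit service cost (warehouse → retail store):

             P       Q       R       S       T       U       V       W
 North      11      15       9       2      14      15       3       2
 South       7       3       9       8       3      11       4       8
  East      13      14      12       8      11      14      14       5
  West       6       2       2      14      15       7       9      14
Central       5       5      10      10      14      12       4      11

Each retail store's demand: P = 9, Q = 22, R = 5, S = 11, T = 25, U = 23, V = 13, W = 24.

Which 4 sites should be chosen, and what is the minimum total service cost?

Choose North, South, West and Central; total service cost 444.

With exactly 4 open, each retail store uses its cheapest among the chosen.
{North, South, West, Central}: P→Central 5·9=45, Q→West 2·22=44, R→West 2·5=10, S→North 2·11=22, T→South 3·25=75, U→West 7·23=161, V→North 3·13=39, W→North 2·24=48. Service cost 444.
{North, South, East, West}: service cost 453
{North, South, East, Central}: service cost 593
Among all 5 size-4 choices, {North, South, West, Central} is lowest.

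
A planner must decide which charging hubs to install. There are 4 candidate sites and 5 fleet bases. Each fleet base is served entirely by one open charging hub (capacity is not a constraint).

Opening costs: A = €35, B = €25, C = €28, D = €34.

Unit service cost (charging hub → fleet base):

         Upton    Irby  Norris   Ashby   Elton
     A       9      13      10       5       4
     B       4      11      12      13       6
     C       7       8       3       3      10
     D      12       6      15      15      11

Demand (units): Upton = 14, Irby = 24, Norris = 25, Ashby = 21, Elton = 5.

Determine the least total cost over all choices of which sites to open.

Minimum total cost: 455

For any fixed open set, each fleet base goes to its cheapest open site; total = fixed + service.
{B, C, D}: Upton→B 4·14=56, Irby→D 6·24=144, Norris→C 3·25=75, Ashby→C 3·21=63, Elton→B 6·5=30. Service 368; fixed 87; total 455.
{B, C}: service 416 + fixed 53 = 469
{A, B, C, D}: service 358 + fixed 122 = 480
{B}: service 923 + fixed 25 = 948
No other subset beats 455.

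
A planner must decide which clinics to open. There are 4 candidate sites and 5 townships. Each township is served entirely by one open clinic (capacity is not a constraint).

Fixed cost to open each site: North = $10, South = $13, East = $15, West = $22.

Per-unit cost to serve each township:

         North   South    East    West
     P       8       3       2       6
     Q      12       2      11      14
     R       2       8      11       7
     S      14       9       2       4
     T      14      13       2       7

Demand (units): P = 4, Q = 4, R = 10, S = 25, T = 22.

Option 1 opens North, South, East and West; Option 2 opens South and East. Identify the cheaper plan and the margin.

Option 1: {North, South, East, West}: P→East 2·4=8, Q→South 2·4=8, R→North 2·10=20, S→East 2·25=50, T→East 2·22=44. Service 130; fixed 60; total 190.
Option 2: {South, East}: P→East 2·4=8, Q→South 2·4=8, R→South 8·10=80, S→East 2·25=50, T→East 2·22=44. Service 190; fixed 28; total 218.
Difference: |190 − 218| = 28.

Option 1 is cheaper by 28.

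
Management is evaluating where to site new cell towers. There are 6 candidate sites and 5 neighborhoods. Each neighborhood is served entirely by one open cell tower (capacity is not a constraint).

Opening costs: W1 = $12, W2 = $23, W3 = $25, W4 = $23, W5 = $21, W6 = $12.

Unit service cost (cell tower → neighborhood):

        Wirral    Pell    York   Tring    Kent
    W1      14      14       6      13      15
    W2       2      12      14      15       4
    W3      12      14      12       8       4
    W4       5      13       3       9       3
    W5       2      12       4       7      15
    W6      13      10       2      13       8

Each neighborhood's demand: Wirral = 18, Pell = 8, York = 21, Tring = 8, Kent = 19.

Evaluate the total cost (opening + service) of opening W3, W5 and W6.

Total cost: 348

Each neighborhood is assigned to its cheapest site among the open ones.
{W3, W5, W6}: Wirral→W5 2·18=36, Pell→W6 10·8=80, York→W6 2·21=42, Tring→W5 7·8=56, Kent→W3 4·19=76. Service 290; fixed 58; total 348.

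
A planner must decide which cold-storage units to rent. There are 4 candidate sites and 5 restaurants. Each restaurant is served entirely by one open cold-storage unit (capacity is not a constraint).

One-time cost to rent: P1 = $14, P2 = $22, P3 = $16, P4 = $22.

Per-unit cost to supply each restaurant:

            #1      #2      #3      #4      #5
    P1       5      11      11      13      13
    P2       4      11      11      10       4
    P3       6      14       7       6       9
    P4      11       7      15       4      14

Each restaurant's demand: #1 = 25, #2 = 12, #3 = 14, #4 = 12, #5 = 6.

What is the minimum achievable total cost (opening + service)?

Minimum total cost: 414

For any fixed open set, each restaurant goes to its cheapest open site; total = fixed + service.
{P2, P3, P4}: #1→P2 4·25=100, #2→P4 7·12=84, #3→P3 7·14=98, #4→P4 4·12=48, #5→P2 4·6=24. Service 354; fixed 60; total 414.
{P1, P2, P3, P4}: service 354 + fixed 74 = 428
{P2, P4}: #1→P2 4·25=100, #2→P4 7·12=84, #3→P2 11·14=154, #4→P4 4·12=48, #5→P2 4·6=24. Service 410; fixed 44; total 454.
{P1}: service 645 + fixed 14 = 659
No other subset beats 414.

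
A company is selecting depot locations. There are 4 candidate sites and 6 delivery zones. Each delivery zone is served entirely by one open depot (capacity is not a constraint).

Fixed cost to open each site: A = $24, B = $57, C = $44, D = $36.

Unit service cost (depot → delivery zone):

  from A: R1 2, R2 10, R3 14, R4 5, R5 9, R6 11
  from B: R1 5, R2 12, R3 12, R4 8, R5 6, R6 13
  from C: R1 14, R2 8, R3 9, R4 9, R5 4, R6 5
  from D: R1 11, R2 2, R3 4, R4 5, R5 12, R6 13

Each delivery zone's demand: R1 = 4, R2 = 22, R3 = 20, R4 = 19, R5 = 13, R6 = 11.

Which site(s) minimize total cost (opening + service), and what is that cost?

Open A, C and D; minimum total cost 438.

For any fixed open set, each delivery zone goes to its cheapest open site; total = fixed + service.
{A, C, D}: R1→A 2·4=8, R2→D 2·22=44, R3→D 4·20=80, R4→A 5·19=95, R5→C 4·13=52, R6→C 5·11=55. Service 334; fixed 104; total 438.
{C, D}: service 370 + fixed 80 = 450
{B, C, D}: R1→B 5·4=20, R2→D 2·22=44, R3→D 4·20=80, R4→D 5·19=95, R5→C 4·13=52, R6→C 5·11=55. Service 346; fixed 137; total 483.
{A, B, C, D}: service 334 + fixed 161 = 495
(All 15 nonempty subsets were checked; A, C and D is lowest.)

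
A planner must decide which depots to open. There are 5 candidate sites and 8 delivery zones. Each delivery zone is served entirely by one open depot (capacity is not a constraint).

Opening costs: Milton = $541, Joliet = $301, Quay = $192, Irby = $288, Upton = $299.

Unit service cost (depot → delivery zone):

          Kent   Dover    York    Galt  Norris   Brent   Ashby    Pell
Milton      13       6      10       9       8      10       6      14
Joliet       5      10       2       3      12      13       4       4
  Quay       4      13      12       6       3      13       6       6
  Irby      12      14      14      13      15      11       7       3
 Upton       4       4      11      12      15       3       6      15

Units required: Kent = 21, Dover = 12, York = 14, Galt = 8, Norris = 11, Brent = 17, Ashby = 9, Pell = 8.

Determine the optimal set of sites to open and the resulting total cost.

For any fixed open set, each delivery zone goes to its cheapest open site; total = fixed + service.
{Joliet}: Kent→Joliet 5·21=105, Dover→Joliet 10·12=120, York→Joliet 2·14=28, Galt→Joliet 3·8=24, Norris→Joliet 12·11=132, Brent→Joliet 13·17=221, Ashby→Joliet 4·9=36, Pell→Joliet 4·8=32. Service 698; fixed 301; total 999.
{Quay}: service 812 + fixed 192 = 1004
{Quay, Upton}: service 520 + fixed 491 = 1011
{Milton, Joliet, Quay, Irby, Upton}: Kent→Quay 4·21=84, Dover→Upton 4·12=48, York→Joliet 2·14=28, Galt→Joliet 3·8=24, Norris→Quay 3·11=33, Brent→Upton 3·17=51, Ashby→Joliet 4·9=36, Pell→Irby 3·8=24. Service 328; fixed 1621; total 1949.
No other subset beats 999.

Open Joliet only; minimum total cost 999.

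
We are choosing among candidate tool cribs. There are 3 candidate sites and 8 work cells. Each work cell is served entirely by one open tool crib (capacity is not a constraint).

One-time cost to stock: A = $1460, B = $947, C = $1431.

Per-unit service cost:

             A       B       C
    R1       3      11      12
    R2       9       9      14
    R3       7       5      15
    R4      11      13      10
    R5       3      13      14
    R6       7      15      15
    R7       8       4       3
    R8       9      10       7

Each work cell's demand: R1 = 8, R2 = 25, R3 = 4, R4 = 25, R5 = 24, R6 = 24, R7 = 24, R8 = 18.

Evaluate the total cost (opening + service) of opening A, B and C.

Total cost: 4795

Each work cell is assigned to its cheapest site among the open ones.
{A, B, C}: R1→A 3·8=24, R2→A 9·25=225, R3→B 5·4=20, R4→C 10·25=250, R5→A 3·24=72, R6→A 7·24=168, R7→C 3·24=72, R8→C 7·18=126. Service 957; fixed 3838; total 4795.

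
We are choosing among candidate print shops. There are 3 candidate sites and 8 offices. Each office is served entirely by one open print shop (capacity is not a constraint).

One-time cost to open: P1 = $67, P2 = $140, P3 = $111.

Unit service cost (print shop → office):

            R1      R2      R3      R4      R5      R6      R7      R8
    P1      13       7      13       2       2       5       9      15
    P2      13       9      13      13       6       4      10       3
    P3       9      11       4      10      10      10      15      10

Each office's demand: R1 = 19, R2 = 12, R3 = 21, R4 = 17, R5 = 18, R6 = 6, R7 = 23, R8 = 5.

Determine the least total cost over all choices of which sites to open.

Minimum total cost: 874

For any fixed open set, each office goes to its cheapest open site; total = fixed + service.
{P1, P3}: R1→P3 9·19=171, R2→P1 7·12=84, R3→P3 4·21=84, R4→P1 2·17=34, R5→P1 2·18=36, R6→P1 5·6=30, R7→P1 9·23=207, R8→P3 10·5=50. Service 696; fixed 178; total 874.
{P1, P2, P3}: service 655 + fixed 318 = 973
{P1}: R1→P1 13·19=247, R2→P1 7·12=84, R3→P1 13·21=273, R4→P1 2·17=34, R5→P1 2·18=36, R6→P1 5·6=30, R7→P1 9·23=207, R8→P1 15·5=75. Service 986; fixed 67; total 1053.
No other subset beats 874.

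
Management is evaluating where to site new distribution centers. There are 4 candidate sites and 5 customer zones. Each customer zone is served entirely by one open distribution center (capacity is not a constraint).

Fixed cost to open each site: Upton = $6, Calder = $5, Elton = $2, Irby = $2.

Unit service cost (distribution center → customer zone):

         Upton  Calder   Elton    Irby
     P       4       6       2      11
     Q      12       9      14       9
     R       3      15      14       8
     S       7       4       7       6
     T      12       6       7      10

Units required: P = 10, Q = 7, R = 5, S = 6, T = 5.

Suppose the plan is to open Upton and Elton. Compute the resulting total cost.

Each customer zone is assigned to its cheapest site among the open ones.
{Upton, Elton}: P→Elton 2·10=20, Q→Upton 12·7=84, R→Upton 3·5=15, S→Upton 7·6=42, T→Elton 7·5=35. Service 196; fixed 8; total 204.

Total cost: 204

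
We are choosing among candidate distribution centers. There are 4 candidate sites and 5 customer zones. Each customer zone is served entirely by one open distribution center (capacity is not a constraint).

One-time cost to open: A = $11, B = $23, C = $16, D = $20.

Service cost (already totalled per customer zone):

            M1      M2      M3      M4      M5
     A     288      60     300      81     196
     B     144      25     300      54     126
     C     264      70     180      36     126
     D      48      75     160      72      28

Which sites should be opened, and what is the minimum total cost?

For any fixed open set, each customer zone goes to its cheapest open site; total = fixed + service.
{B, C, D}: M1→D 48, M2→B 25, M3→D 160, M4→C 36, M5→D 28. Service 297; fixed 59; total 356.
{B, D}: service 315 + fixed 43 = 358
{A, B, C, D}: service 297 + fixed 70 = 367
{A}: service 925 + fixed 11 = 936
No other subset beats 356.

Open B, C and D; minimum total cost 356.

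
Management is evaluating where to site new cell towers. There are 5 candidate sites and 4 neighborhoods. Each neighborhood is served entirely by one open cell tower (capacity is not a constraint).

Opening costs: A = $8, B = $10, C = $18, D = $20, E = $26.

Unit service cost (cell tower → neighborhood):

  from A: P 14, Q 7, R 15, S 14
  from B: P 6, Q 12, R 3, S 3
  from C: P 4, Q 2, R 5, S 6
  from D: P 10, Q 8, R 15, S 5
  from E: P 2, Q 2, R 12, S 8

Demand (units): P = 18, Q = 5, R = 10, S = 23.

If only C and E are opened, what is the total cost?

Each neighborhood is assigned to its cheapest site among the open ones.
{C, E}: P→E 2·18=36, Q→C 2·5=10, R→C 5·10=50, S→C 6·23=138. Service 234; fixed 44; total 278.

Total cost: 278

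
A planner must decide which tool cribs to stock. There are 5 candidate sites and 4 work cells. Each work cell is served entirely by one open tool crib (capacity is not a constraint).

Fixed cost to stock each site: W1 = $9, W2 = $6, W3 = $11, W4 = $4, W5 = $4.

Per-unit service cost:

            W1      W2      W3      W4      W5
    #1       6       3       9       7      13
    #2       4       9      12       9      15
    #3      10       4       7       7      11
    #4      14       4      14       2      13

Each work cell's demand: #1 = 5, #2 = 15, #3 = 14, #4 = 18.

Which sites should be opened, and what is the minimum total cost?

Open W1, W2 and W4; minimum total cost 186.

For any fixed open set, each work cell goes to its cheapest open site; total = fixed + service.
{W1, W2, W4}: #1→W2 3·5=15, #2→W1 4·15=60, #3→W2 4·14=56, #4→W4 2·18=36. Service 167; fixed 19; total 186.
{W1, W2, W4, W5}: service 167 + fixed 23 = 190
{W1, W2, W3, W4}: #1→W2 3·5=15, #2→W1 4·15=60, #3→W2 4·14=56, #4→W4 2·18=36. Service 167; fixed 30; total 197.
{W1, W2, W3, W4, W5}: service 167 + fixed 34 = 201
No other subset beats 186.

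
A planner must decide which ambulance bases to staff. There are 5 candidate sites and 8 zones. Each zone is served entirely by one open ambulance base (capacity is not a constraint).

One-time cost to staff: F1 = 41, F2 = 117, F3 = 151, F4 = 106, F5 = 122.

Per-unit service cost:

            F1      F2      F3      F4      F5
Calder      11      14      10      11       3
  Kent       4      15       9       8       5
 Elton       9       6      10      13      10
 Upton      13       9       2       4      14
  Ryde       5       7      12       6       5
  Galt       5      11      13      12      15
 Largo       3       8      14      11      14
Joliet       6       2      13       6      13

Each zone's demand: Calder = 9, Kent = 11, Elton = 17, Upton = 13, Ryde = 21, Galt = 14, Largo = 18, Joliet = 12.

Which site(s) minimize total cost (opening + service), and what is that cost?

Open F1 and F2; minimum total cost 773.

For any fixed open set, each zone goes to its cheapest open site; total = fixed + service.
{F1, F2}: Calder→F1 11·9=99, Kent→F1 4·11=44, Elton→F2 6·17=102, Upton→F2 9·13=117, Ryde→F1 5·21=105, Galt→F1 5·14=70, Largo→F1 3·18=54, Joliet→F2 2·12=24. Service 615; fixed 158; total 773.
{F1, F4}: service 649 + fixed 147 = 796
{F1, F3}: service 614 + fixed 192 = 806
{F1, F2, F3, F4, F5}: Calder→F5 3·9=27, Kent→F1 4·11=44, Elton→F2 6·17=102, Upton→F3 2·13=26, Ryde→F1 5·21=105, Galt→F1 5·14=70, Largo→F1 3·18=54, Joliet→F2 2·12=24. Service 452; fixed 537; total 989.
No other subset beats 773.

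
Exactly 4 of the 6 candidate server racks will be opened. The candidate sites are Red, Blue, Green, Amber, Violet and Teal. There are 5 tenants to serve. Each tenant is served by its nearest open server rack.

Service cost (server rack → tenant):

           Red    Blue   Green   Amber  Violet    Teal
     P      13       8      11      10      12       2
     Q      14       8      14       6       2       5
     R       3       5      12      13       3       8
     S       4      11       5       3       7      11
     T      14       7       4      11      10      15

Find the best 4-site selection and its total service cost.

Choose Green, Amber, Violet and Teal; total service cost 14.

With exactly 4 open, each tenant uses its cheapest among the chosen.
{Green, Amber, Violet, Teal}: P→Teal 2, Q→Violet 2, R→Violet 3, S→Amber 3, T→Green 4. Service cost 14.
{Red, Green, Violet, Teal}: service cost 15
{Blue, Green, Violet, Teal}: service cost 16
Among all 15 size-4 choices, {Green, Amber, Violet, Teal} is lowest.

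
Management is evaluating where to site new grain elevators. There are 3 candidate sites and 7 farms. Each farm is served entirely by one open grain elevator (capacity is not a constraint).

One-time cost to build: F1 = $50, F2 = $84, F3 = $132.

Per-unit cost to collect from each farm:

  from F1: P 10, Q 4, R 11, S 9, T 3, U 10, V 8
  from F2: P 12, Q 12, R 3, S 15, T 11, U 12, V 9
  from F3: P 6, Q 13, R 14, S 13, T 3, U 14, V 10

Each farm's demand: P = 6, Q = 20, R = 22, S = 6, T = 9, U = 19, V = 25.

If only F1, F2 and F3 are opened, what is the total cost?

Total cost: 919

Each farm is assigned to its cheapest site among the open ones.
{F1, F2, F3}: P→F3 6·6=36, Q→F1 4·20=80, R→F2 3·22=66, S→F1 9·6=54, T→F1 3·9=27, U→F1 10·19=190, V→F1 8·25=200. Service 653; fixed 266; total 919.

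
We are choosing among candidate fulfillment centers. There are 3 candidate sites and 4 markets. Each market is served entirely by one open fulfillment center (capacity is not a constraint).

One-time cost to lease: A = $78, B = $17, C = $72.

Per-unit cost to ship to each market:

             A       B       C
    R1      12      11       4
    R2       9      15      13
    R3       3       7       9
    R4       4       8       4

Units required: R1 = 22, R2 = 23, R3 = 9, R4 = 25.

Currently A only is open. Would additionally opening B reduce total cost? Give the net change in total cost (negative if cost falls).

Current service cost with {A}: 598.
Adding B: each market re-picks its cheapest; new service cost 576, saving 22.
Extra fixed cost: 17. Net change = 17 − 22 = -5.
(Totals: 676 → 671.)

Yes — net change −5 (cost falls by 5).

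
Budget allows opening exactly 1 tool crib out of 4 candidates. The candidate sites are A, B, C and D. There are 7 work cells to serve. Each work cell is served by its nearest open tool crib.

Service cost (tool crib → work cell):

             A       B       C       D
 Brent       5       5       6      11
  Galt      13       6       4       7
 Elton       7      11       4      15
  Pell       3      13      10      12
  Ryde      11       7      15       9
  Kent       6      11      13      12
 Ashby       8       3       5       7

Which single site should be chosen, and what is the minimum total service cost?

With exactly 1 open, each work cell uses its cheapest among the chosen.
{A}: Brent→A 5, Galt→A 13, Elton→A 7, Pell→A 3, Ryde→A 11, Kent→A 6, Ashby→A 8. Service cost 53.
{B}: service cost 56
{C}: service cost 57
Among all 4 size-1 choices, {A} is lowest.

Choose A only; total service cost 53.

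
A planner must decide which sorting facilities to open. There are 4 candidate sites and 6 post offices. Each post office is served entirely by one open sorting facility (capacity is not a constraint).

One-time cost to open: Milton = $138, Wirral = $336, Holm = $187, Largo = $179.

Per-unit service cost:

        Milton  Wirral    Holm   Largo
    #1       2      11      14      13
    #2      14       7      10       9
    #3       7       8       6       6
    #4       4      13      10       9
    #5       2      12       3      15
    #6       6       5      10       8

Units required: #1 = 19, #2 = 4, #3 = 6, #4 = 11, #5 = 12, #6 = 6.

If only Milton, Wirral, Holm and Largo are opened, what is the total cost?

Total cost: 1040

Each post office is assigned to its cheapest site among the open ones.
{Milton, Wirral, Holm, Largo}: #1→Milton 2·19=38, #2→Wirral 7·4=28, #3→Holm 6·6=36, #4→Milton 4·11=44, #5→Milton 2·12=24, #6→Wirral 5·6=30. Service 200; fixed 840; total 1040.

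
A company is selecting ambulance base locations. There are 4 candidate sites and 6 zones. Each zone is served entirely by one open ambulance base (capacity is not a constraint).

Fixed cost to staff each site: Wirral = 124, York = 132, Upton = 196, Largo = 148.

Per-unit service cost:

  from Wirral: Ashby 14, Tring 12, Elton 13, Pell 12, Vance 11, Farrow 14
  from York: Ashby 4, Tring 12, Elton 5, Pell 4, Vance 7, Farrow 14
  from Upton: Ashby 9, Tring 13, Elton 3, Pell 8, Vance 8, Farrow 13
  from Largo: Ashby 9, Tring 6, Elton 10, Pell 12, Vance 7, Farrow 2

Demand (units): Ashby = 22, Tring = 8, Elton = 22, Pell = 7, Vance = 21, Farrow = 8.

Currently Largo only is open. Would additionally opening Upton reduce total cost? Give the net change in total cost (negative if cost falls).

No — net change +14 (cost rises by 14).

Current service cost with {Largo}: 713.
Adding Upton: each zone re-picks its cheapest; new service cost 531, saving 182.
Extra fixed cost: 196. Net change = 196 − 182 = 14.
(Totals: 861 → 875.)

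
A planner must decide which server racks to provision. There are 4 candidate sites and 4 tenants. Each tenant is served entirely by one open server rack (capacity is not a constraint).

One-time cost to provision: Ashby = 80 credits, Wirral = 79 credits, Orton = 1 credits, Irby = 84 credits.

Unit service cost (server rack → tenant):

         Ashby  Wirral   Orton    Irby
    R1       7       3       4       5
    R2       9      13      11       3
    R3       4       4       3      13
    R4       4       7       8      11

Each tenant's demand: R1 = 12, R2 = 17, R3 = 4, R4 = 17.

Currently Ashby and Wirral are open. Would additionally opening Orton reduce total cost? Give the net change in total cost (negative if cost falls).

Yes — net change −3 (cost falls by 3).

Current service cost with {Ashby, Wirral}: 273.
Adding Orton: each tenant re-picks its cheapest; new service cost 269, saving 4.
Extra fixed cost: 1. Net change = 1 − 4 = -3.
(Totals: 432 → 429.)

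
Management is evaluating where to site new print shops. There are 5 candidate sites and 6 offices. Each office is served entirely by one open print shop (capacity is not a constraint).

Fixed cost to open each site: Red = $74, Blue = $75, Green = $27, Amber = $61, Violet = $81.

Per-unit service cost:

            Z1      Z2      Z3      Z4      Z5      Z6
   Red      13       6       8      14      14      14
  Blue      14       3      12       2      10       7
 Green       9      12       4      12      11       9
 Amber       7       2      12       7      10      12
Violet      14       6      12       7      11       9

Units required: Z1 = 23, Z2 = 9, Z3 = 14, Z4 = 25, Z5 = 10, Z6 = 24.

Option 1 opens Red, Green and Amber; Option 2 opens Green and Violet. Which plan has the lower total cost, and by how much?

Option 1: {Red, Green, Amber}: Z1→Amber 7·23=161, Z2→Amber 2·9=18, Z3→Green 4·14=56, Z4→Amber 7·25=175, Z5→Amber 10·10=100, Z6→Green 9·24=216. Service 726; fixed 162; total 888.
Option 2: {Green, Violet}: Z1→Green 9·23=207, Z2→Violet 6·9=54, Z3→Green 4·14=56, Z4→Violet 7·25=175, Z5→Green 11·10=110, Z6→Green 9·24=216. Service 818; fixed 108; total 926.
Difference: |888 − 926| = 38.

Option 1 is cheaper by 38.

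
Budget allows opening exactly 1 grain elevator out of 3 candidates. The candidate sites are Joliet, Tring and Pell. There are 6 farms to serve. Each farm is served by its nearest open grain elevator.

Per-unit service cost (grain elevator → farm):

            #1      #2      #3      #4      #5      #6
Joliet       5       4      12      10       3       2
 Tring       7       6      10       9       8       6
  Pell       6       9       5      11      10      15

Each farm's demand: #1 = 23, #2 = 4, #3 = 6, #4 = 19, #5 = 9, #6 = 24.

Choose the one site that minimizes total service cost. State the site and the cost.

With exactly 1 open, each farm uses its cheapest among the chosen.
{Joliet}: #1→Joliet 5·23=115, #2→Joliet 4·4=16, #3→Joliet 12·6=72, #4→Joliet 10·19=190, #5→Joliet 3·9=27, #6→Joliet 2·24=48. Service cost 468.
{Tring}: service cost 632
{Pell}: service cost 863
Among all 3 size-1 choices, {Joliet} is lowest.

Choose Joliet only; total service cost 468.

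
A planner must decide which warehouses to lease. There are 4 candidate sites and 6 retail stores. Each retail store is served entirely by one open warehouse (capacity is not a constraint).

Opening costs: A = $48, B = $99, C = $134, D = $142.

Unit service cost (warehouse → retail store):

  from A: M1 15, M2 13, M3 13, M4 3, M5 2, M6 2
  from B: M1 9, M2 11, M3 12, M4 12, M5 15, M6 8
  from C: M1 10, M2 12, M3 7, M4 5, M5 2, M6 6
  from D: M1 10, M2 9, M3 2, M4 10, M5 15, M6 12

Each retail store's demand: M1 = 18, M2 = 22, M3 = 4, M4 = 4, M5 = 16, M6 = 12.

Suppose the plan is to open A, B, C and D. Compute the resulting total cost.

Total cost: 859

Each retail store is assigned to its cheapest site among the open ones.
{A, B, C, D}: M1→B 9·18=162, M2→D 9·22=198, M3→D 2·4=8, M4→A 3·4=12, M5→A 2·16=32, M6→A 2·12=24. Service 436; fixed 423; total 859.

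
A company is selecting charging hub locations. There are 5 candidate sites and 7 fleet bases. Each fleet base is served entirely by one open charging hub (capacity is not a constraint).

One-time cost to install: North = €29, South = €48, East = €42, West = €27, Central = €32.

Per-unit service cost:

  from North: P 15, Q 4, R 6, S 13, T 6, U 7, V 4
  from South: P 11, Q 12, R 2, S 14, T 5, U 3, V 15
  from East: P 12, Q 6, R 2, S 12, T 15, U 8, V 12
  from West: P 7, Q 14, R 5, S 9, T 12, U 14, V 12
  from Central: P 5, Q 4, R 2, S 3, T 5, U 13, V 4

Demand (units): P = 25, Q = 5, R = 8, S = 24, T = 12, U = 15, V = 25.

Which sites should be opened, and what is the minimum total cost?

Open South and Central; minimum total cost 518.

For any fixed open set, each fleet base goes to its cheapest open site; total = fixed + service.
{South, Central}: P→Central 5·25=125, Q→Central 4·5=20, R→South 2·8=16, S→Central 3·24=72, T→South 5·12=60, U→South 3·15=45, V→Central 4·25=100. Service 438; fixed 80; total 518.
{South, West, Central}: service 438 + fixed 107 = 545
{North, South, Central}: P→Central 5·25=125, Q→North 4·5=20, R→South 2·8=16, S→Central 3·24=72, T→South 5·12=60, U→South 3·15=45, V→North 4·25=100. Service 438; fixed 109; total 547.
{North, South, East, West, Central}: service 438 + fixed 178 = 616
No other subset beats 518.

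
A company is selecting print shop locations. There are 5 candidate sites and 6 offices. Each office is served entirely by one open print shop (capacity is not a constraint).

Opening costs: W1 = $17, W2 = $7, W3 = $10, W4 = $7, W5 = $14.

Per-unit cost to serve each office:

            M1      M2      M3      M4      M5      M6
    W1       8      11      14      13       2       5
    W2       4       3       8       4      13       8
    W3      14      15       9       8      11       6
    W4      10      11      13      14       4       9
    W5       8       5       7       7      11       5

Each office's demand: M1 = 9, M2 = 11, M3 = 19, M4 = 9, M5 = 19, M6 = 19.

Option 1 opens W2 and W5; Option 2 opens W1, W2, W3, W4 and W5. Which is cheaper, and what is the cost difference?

Option 1: {W2, W5}: M1→W2 4·9=36, M2→W2 3·11=33, M3→W5 7·19=133, M4→W2 4·9=36, M5→W5 11·19=209, M6→W5 5·19=95. Service 542; fixed 21; total 563.
Option 2: {W1, W2, W3, W4, W5}: M1→W2 4·9=36, M2→W2 3·11=33, M3→W5 7·19=133, M4→W2 4·9=36, M5→W1 2·19=38, M6→W1 5·19=95. Service 371; fixed 55; total 426.
Difference: |563 − 426| = 137.

Option 2 is cheaper by 137.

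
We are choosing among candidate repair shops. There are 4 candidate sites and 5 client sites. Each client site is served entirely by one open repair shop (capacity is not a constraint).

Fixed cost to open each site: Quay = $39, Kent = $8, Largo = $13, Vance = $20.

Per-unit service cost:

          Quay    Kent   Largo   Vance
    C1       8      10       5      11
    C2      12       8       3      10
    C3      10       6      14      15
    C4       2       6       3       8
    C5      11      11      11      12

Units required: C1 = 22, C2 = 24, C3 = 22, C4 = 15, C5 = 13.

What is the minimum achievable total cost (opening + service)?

Minimum total cost: 523

For any fixed open set, each client site goes to its cheapest open site; total = fixed + service.
{Kent, Largo}: C1→Largo 5·22=110, C2→Largo 3·24=72, C3→Kent 6·22=132, C4→Largo 3·15=45, C5→Kent 11·13=143. Service 502; fixed 21; total 523.
{Kent, Largo, Vance}: service 502 + fixed 41 = 543
{Quay, Kent, Largo}: service 487 + fixed 60 = 547
{Quay, Kent, Largo, Vance}: C1→Largo 5·22=110, C2→Largo 3·24=72, C3→Kent 6·22=132, C4→Quay 2·15=30, C5→Quay 11·13=143. Service 487; fixed 80; total 567.
(All 15 nonempty subsets were checked; Kent and Largo is lowest.)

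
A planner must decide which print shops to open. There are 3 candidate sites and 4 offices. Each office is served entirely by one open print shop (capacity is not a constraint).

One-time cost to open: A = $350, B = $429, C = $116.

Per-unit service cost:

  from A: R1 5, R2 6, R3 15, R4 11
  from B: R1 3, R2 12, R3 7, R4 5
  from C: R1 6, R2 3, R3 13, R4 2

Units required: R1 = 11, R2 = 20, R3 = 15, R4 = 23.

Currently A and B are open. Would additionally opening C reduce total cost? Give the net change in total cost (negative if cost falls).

Yes — net change −13 (cost falls by 13).

Current service cost with {A, B}: 373.
Adding C: each office re-picks its cheapest; new service cost 244, saving 129.
Extra fixed cost: 116. Net change = 116 − 129 = -13.
(Totals: 1152 → 1139.)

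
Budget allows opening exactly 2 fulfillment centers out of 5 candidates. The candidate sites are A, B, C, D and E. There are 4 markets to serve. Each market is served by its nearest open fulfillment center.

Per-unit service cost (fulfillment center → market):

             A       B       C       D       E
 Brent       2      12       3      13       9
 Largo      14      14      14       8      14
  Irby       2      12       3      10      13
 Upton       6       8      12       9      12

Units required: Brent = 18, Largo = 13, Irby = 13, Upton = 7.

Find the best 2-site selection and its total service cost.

With exactly 2 open, each market uses its cheapest among the chosen.
{A, D}: Brent→A 2·18=36, Largo→D 8·13=104, Irby→A 2·13=26, Upton→A 6·7=42. Service cost 208.
{C, D}: service cost 260
{A, B}: service cost 286
Among all 10 size-2 choices, {A, D} is lowest.

Choose A and D; total service cost 208.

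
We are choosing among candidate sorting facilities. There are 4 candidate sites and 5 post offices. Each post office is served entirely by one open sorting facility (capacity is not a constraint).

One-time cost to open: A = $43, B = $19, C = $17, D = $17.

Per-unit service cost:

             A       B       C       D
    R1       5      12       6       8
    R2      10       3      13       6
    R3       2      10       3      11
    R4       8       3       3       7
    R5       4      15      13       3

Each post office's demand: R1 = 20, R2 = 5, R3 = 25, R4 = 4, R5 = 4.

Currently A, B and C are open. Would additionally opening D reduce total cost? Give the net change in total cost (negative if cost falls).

Current service cost with {A, B, C}: 193.
Adding D: each post office re-picks its cheapest; new service cost 189, saving 4.
Extra fixed cost: 17. Net change = 17 − 4 = 13.
(Totals: 272 → 285.)

No — net change +13 (cost rises by 13).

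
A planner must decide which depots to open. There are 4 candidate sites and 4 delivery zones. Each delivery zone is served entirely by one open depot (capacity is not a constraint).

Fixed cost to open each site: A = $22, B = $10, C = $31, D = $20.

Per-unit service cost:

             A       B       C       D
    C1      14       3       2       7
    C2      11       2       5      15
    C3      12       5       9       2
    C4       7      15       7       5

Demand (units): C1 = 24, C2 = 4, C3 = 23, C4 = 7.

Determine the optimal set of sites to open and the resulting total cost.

Open B and D; minimum total cost 191.

For any fixed open set, each delivery zone goes to its cheapest open site; total = fixed + service.
{B, D}: C1→B 3·24=72, C2→B 2·4=8, C3→D 2·23=46, C4→D 5·7=35. Service 161; fixed 30; total 191.
{B, C, D}: service 137 + fixed 61 = 198
{C, D}: C1→C 2·24=48, C2→C 5·4=20, C3→D 2·23=46, C4→D 5·7=35. Service 149; fixed 51; total 200.
{A, B, C, D}: C1→C 2·24=48, C2→B 2·4=8, C3→D 2·23=46, C4→D 5·7=35. Service 137; fixed 83; total 220.
No other subset beats 191.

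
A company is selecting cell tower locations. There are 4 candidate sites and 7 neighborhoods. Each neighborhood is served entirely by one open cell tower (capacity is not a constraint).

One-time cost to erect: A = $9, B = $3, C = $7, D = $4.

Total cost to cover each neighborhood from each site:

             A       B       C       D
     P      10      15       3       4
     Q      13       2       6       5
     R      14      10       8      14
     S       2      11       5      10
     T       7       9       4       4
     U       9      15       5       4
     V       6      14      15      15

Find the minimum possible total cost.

For any fixed open set, each neighborhood goes to its cheapest open site; total = fixed + service.
{A, B, D}: P→D 4, Q→B 2, R→B 10, S→A 2, T→D 4, U→D 4, V→A 6. Service 32; fixed 16; total 48.
{A, B, C}: service 30 + fixed 19 = 49
{A, C}: P→C 3, Q→C 6, R→C 8, S→A 2, T→C 4, U→C 5, V→A 6. Service 34; fixed 16; total 50.
{A, B, C, D}: service 29 + fixed 23 = 52
No other subset beats 48.

Minimum total cost: 48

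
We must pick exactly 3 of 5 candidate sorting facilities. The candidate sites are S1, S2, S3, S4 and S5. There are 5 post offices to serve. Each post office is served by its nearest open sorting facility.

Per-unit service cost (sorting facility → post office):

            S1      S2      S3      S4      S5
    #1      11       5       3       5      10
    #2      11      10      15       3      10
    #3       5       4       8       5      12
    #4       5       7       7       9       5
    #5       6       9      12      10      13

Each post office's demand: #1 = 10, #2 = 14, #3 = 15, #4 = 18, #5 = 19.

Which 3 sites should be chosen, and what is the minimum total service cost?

With exactly 3 open, each post office uses its cheapest among the chosen.
{S1, S3, S4}: #1→S3 3·10=30, #2→S4 3·14=42, #3→S1 5·15=75, #4→S1 5·18=90, #5→S1 6·19=114. Service cost 351.
{S1, S2, S4}: service cost 356
{S1, S4, S5}: service cost 371
Among all 10 size-3 choices, {S1, S3, S4} is lowest.

Choose S1, S3 and S4; total service cost 351.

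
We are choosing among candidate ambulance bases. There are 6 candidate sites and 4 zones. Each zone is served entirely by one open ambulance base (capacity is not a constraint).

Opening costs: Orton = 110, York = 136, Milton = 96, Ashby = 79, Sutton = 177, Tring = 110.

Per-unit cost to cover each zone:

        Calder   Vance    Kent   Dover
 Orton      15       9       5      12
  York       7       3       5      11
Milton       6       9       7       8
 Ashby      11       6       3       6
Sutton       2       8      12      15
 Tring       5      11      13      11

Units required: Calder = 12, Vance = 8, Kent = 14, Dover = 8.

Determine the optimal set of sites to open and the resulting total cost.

Open Ashby only; minimum total cost 349.

For any fixed open set, each zone goes to its cheapest open site; total = fixed + service.
{Ashby}: Calder→Ashby 11·12=132, Vance→Ashby 6·8=48, Kent→Ashby 3·14=42, Dover→Ashby 6·8=48. Service 270; fixed 79; total 349.
{Milton, Ashby}: Calder→Milton 6·12=72, Vance→Ashby 6·8=48, Kent→Ashby 3·14=42, Dover→Ashby 6·8=48. Service 210; fixed 175; total 385.
{Ashby, Tring}: service 198 + fixed 189 = 387
{Orton, York, Milton, Ashby, Sutton, Tring}: Calder→Sutton 2·12=24, Vance→York 3·8=24, Kent→Ashby 3·14=42, Dover→Ashby 6·8=48. Service 138; fixed 708; total 846.
No other subset beats 349.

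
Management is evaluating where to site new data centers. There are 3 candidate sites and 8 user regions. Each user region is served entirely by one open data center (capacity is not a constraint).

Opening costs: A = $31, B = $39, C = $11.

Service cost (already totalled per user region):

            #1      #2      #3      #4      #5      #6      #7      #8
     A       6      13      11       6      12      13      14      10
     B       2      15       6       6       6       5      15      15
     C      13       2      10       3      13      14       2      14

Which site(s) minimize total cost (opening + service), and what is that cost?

For any fixed open set, each user region goes to its cheapest open site; total = fixed + service.
{C}: #1→C 13, #2→C 2, #3→C 10, #4→C 3, #5→C 13, #6→C 14, #7→C 2, #8→C 14. Service 71; fixed 11; total 82.
{B, C}: #1→B 2, #2→C 2, #3→B 6, #4→C 3, #5→B 6, #6→B 5, #7→C 2, #8→C 14. Service 40; fixed 50; total 90.
{A, C}: #1→A 6, #2→C 2, #3→C 10, #4→C 3, #5→A 12, #6→A 13, #7→C 2, #8→A 10. Service 58; fixed 42; total 100.
{A, B, C}: #1→B 2, #2→C 2, #3→B 6, #4→C 3, #5→B 6, #6→B 5, #7→C 2, #8→A 10. Service 36; fixed 81; total 117.
No other subset beats 82.

Open C only; minimum total cost 82.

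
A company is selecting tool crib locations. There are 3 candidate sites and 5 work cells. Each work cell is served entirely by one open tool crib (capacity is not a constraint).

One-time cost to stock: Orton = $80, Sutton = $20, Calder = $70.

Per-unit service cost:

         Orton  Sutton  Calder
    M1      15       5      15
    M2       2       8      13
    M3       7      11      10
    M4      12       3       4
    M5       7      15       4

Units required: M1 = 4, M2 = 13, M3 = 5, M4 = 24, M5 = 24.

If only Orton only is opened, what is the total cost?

Each work cell is assigned to its cheapest site among the open ones.
{Orton}: M1→Orton 15·4=60, M2→Orton 2·13=26, M3→Orton 7·5=35, M4→Orton 12·24=288, M5→Orton 7·24=168. Service 577; fixed 80; total 657.

Total cost: 657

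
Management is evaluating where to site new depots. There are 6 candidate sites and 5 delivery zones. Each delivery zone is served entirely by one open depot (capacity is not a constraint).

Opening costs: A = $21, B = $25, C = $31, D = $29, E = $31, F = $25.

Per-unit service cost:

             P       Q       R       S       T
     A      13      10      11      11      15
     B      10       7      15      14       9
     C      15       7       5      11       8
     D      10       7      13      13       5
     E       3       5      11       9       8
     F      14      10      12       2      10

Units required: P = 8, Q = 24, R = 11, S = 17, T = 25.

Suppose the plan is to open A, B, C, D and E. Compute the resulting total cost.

Total cost: 614

Each delivery zone is assigned to its cheapest site among the open ones.
{A, B, C, D, E}: P→E 3·8=24, Q→E 5·24=120, R→C 5·11=55, S→E 9·17=153, T→D 5·25=125. Service 477; fixed 137; total 614.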